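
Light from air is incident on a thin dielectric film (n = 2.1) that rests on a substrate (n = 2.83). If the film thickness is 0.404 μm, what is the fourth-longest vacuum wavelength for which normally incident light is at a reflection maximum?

424 nm

Top surface (1.0 → 2.1): reflection off a higher-index medium gives a half-wave phase shift.
Bottom surface (2.1 → 2.83): reflection off a higher-index medium gives a half-wave phase shift.
Zero or two π shifts → no net half-wave offset.
For bright reflection here: 2 n t = m λ.
λ = 2 n t / m. The fourth-longest wavelength is m = 4: λ = 2 × 2.1 × 404 / 4.00 = 424 nm.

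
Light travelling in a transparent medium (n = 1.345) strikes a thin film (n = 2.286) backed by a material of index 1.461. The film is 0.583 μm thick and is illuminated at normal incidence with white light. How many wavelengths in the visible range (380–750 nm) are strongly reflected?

At the upper boundary (n = 1.345 to n = 2.286) the reflected ray undergoes a half-wave phase shift.
At the lower boundary (n = 2.286 to n = 1.461) the reflected ray undergoes no phase shift.
Net: one phase inversion between the two reflected rays.
For maximum reflection here: 2 n t = (m + ½) λ.
λ = 2 n t / (m + ½) = 2665 / (m + ½) nm.
m=3: 762 nm (IR); m=4: 592 nm (visible); m=5: 485 nm (visible); m=6: 410 nm (visible); m=7: 355 nm (UV).

3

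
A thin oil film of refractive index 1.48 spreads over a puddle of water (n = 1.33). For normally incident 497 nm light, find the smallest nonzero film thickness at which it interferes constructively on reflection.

Ray reflecting at the top interface goes from n = 1.0 toward n = 1.48: a half-wave phase shift.
At the lower boundary (n = 1.48 to n = 1.33) the reflected ray undergoes no phase shift.
The two reflections differ by half a wavelength.
With one net inversion, constructive interference in reflection requires 2 n t = (m + ½) λ.
Minimum at m = 0: t = λ / (4 n) = 497 / (4 × 1.48) = 84.0 nm.

84.0 nm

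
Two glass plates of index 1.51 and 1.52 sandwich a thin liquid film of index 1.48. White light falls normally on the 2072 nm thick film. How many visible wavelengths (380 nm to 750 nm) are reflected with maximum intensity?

Top surface (1.51 → 1.48): reflection off a lower-index medium gives no phase shift.
Ray reflecting at the bottom interface goes from n = 1.48 toward n = 1.52: a half-wave phase shift.
Exactly one π shift → a net half-wave offset.
With one net inversion, constructive interference in reflection requires 2 n t = (m + ½) λ.
λ = 2 n t / (m + ½) = 6133 / (m + ½) nm.
m=7: 818 nm (IR); m=8: 722 nm (visible); m=9: 646 nm (visible); m=10: 584 nm (visible); m=11: 533 nm (visible); m=12: 491 nm (visible); m=13: 454 nm (visible); m=14: 423 nm (visible); m=15: 396 nm (visible); m=16: 372 nm (UV).

8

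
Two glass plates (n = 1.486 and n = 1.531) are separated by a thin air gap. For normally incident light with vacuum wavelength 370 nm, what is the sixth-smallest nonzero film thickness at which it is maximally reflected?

1018 nm

Ray reflecting at the top interface goes from n = 1.486 toward n = 1.0: no phase shift.
Ray reflecting at the bottom interface goes from n = 1.0 toward n = 1.531: a half-wave phase shift.
Net: one phase inversion between the two reflected rays.
With one net inversion, constructive interference in reflection requires 2 n t = (m + ½) λ.
The sixth-smallest nonzero thickness corresponds to m = 5: t = (m + ½) λ / (2 n) = 5.50 × 370 / (2 × 1.0) = 1018 nm.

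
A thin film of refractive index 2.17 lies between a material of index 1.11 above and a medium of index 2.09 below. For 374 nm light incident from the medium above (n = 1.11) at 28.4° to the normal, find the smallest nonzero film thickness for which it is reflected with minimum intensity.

At the upper boundary (n = 1.11 to n = 2.17) the reflected ray undergoes a half-wave phase shift.
Ray reflecting at the bottom interface goes from n = 2.17 toward n = 2.09: no phase shift.
The two reflections differ by half a wavelength.
With one net inversion, destructive interference in reflection requires 2 n t cos θ_r = m λ.
Snell's law: 1.11 sin 28.4° = 2.17 sin θ_r → sin θ_r = 0.243, cos θ_r = 0.970.
Minimum nonzero at m = 1: t = λ / (2 n cos θ_r) = 374 / (2 × 2.17 × 0.970) = 88.8 nm.

88.8 nm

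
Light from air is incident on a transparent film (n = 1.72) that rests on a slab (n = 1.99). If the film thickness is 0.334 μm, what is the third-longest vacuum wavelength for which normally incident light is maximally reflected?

383 nm

Top surface (1.0 → 1.72): reflection off a higher-index medium gives a half-wave phase shift.
At the lower boundary (n = 1.72 to n = 1.99) the reflected ray undergoes a half-wave phase shift.
The two reflections carry the same phase change, so no net offset.
So the condition for constructive reflection is 2 n t = m λ.
λ = 2 n t / m. The third-longest wavelength is m = 3: λ = 2 × 1.72 × 334 / 3.00 = 383 nm.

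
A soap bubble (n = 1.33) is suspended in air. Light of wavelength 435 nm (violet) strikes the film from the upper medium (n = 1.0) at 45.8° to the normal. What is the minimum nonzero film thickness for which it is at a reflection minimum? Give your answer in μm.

0.194 μm

Ray reflecting at the top interface goes from n = 1.0 toward n = 1.33: a half-wave phase shift.
Bottom surface (1.33 → 1.0): reflection off a lower-index medium gives no phase shift.
Net: one phase inversion between the two reflected rays.
So the condition for destructive reflection is 2 n t cos θ_r = m λ.
Snell's law: 1.0 sin 45.8° = 1.33 sin θ_r → sin θ_r = 0.539, cos θ_r = 0.842.
Minimum nonzero at m = 1: t = λ / (2 n cos θ_r) = 435 / (2 × 1.33 × 0.842) = 194 nm.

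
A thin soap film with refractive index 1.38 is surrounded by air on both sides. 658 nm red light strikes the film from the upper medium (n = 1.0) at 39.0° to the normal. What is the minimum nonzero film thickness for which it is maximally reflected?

At the upper boundary (n = 1.0 to n = 1.38) the reflected ray undergoes a half-wave phase shift.
Ray reflecting at the bottom interface goes from n = 1.38 toward n = 1.0: no phase shift.
The two reflections differ by half a wavelength.
For maximum reflection here: 2 n t cos θ_r = (m + ½) λ.
Snell's law: 1.0 sin 39.0° = 1.38 sin θ_r → sin θ_r = 0.456, cos θ_r = 0.890.
Minimum at m = 0: t = λ / (4 n cos θ_r) = 658 / (4 × 1.38 × 0.890) = 134 nm.

134 nm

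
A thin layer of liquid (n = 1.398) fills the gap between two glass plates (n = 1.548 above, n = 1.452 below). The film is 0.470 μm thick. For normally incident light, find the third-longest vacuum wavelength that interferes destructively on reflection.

Top surface (1.548 → 1.398): reflection off a lower-index medium gives no phase shift.
Bottom surface (1.398 → 1.452): reflection off a higher-index medium gives a half-wave phase shift.
The two reflections differ by half a wavelength.
So the condition for destructive reflection is 2 n t = m λ.
λ = 2 n t / m. The third-longest wavelength is m = 3: λ = 2 × 1.398 × 470 / 3.00 = 438 nm.

438 nm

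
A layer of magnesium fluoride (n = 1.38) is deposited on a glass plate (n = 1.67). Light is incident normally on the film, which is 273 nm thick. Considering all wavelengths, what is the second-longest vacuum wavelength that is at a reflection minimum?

Top surface (1.0 → 1.38): reflection off a higher-index medium gives a half-wave phase shift.
At the lower boundary (n = 1.38 to n = 1.67) the reflected ray undergoes a half-wave phase shift.
The two reflections carry the same phase change, so no net offset.
With no net inversion, destructive interference in reflection requires 2 n t = (m + ½) λ.
λ = 2 n t / (m + ½). The second-longest wavelength is m = 1: λ = 2 × 1.38 × 273 / 1.50 = 502 nm.

502 nm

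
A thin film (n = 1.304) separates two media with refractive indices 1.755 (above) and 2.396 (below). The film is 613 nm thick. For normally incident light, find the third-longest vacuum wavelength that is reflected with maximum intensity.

Ray reflecting at the top interface goes from n = 1.755 toward n = 1.304: no phase shift.
Ray reflecting at the bottom interface goes from n = 1.304 toward n = 2.396: a half-wave phase shift.
Net: one phase inversion between the two reflected rays.
For maximum reflection here: 2 n t = (m + ½) λ.
λ = 2 n t / (m + ½). The third-longest wavelength is m = 2: λ = 2 × 1.304 × 613 / 2.50 = 639 nm.

639 nm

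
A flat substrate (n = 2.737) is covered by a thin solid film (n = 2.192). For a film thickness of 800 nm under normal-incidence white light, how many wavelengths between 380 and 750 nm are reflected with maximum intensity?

At the upper boundary (n = 1.0 to n = 2.192) the reflected ray undergoes a half-wave phase shift.
Ray reflecting at the bottom interface goes from n = 2.192 toward n = 2.737: a half-wave phase shift.
Net: no relative phase inversion (both shifts match).
For bright reflection here: 2 n t = m λ.
λ = 2 n t / m = 3507 / m nm.
m=4: 877 nm (IR); m=5: 701 nm (visible); m=6: 585 nm (visible); m=7: 501 nm (visible); m=8: 438 nm (visible); m=9: 390 nm (visible); m=10: 351 nm (UV).

5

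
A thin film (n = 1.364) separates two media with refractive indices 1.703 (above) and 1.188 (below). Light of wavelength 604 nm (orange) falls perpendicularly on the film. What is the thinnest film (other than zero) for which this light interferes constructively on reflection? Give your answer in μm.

0.221 μm

Top surface (1.703 → 1.364): reflection off a lower-index medium gives no phase shift.
Bottom surface (1.364 → 1.188): reflection off a lower-index medium gives no phase shift.
The two reflections carry the same phase change, so no net offset.
So the condition for constructive reflection is 2 n t = m λ.
Minimum nonzero at m = 1: t = λ / (2 n) = 604 / (2 × 1.364) = 221 nm.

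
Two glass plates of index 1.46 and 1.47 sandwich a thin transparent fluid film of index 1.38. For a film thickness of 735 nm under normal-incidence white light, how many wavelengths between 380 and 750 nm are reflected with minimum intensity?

3

Ray reflecting at the top interface goes from n = 1.46 toward n = 1.38: no phase shift.
Bottom surface (1.38 → 1.47): reflection off a higher-index medium gives a half-wave phase shift.
The two reflections differ by half a wavelength.
With one net inversion, destructive interference in reflection requires 2 n t = m λ.
λ = 2 n t / m = 2029 / m nm.
m=2: 1014 nm (IR); m=3: 676 nm (visible); m=4: 507 nm (visible); m=5: 406 nm (visible); m=6: 338 nm (UV).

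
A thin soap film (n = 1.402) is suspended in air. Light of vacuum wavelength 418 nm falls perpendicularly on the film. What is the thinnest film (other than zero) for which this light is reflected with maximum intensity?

Top surface (1.0 → 1.402): reflection off a higher-index medium gives a half-wave phase shift.
At the lower boundary (n = 1.402 to n = 1.0) the reflected ray undergoes no phase shift.
Net: one phase inversion between the two reflected rays.
For strong reflection here: 2 n t = (m + ½) λ.
Minimum at m = 0: t = λ / (4 n) = 418 / (4 × 1.402) = 74.5 nm.

74.5 nm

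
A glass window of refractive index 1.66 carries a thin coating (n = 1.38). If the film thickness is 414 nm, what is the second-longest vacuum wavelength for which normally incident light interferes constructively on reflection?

Ray reflecting at the top interface goes from n = 1.0 toward n = 1.38: a half-wave phase shift.
At the lower boundary (n = 1.38 to n = 1.66) the reflected ray undergoes a half-wave phase shift.
Net: no relative phase inversion (both shifts match).
With no net inversion, constructive interference in reflection requires 2 n t = m λ.
λ = 2 n t / m. The second-longest wavelength is m = 2: λ = 2 × 1.38 × 414 / 2.00 = 571 nm.

571 nm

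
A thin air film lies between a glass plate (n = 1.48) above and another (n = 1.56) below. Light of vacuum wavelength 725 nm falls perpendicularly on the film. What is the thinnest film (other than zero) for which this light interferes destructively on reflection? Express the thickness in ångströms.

At the upper boundary (n = 1.48 to n = 1.0) the reflected ray undergoes no phase shift.
At the lower boundary (n = 1.0 to n = 1.56) the reflected ray undergoes a half-wave phase shift.
Net: one phase inversion between the two reflected rays.
For minimum reflection here: 2 n t = m λ.
Minimum nonzero at m = 1: t = λ / (2 n) = 725 / (2 × 1.0) = 363 nm.

3625 Å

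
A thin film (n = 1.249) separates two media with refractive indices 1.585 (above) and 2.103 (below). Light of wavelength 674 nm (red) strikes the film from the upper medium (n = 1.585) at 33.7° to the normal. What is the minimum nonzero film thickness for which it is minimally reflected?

At the upper boundary (n = 1.585 to n = 1.249) the reflected ray undergoes no phase shift.
Bottom surface (1.249 → 2.103): reflection off a higher-index medium gives a half-wave phase shift.
Net: one phase inversion between the two reflected rays.
With one net inversion, destructive interference in reflection requires 2 n t cos θ_r = m λ.
Snell's law: 1.585 sin 33.7° = 1.249 sin θ_r → sin θ_r = 0.704, cos θ_r = 0.710.
Minimum nonzero at m = 1: t = λ / (2 n cos θ_r) = 674 / (2 × 1.249 × 0.710) = 380 nm.

380 nm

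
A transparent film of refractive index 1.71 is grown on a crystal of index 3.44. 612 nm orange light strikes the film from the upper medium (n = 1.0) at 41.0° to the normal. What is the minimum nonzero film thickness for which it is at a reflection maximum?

194 nm

At the upper boundary (n = 1.0 to n = 1.71) the reflected ray undergoes a half-wave phase shift.
Ray reflecting at the bottom interface goes from n = 1.71 toward n = 3.44: a half-wave phase shift.
The two reflections carry the same phase change, so no net offset.
With no net inversion, constructive interference in reflection requires 2 n t cos θ_r = m λ.
Snell's law: 1.0 sin 41.0° = 1.71 sin θ_r → sin θ_r = 0.384, cos θ_r = 0.923.
Minimum nonzero at m = 1: t = λ / (2 n cos θ_r) = 612 / (2 × 1.71 × 0.923) = 194 nm.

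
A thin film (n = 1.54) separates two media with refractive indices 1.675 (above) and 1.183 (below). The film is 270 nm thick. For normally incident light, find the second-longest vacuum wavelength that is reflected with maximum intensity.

416 nm

Ray reflecting at the top interface goes from n = 1.675 toward n = 1.54: no phase shift.
Ray reflecting at the bottom interface goes from n = 1.54 toward n = 1.183: no phase shift.
Net: no relative phase inversion (both shifts match).
For maximum reflection here: 2 n t = m λ.
λ = 2 n t / m. The second-longest wavelength is m = 2: λ = 2 × 1.54 × 270 / 2.00 = 416 nm.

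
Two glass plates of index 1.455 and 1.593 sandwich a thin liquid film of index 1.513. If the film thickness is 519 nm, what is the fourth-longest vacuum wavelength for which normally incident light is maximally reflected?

393 nm

Top surface (1.455 → 1.513): reflection off a higher-index medium gives a half-wave phase shift.
Ray reflecting at the bottom interface goes from n = 1.513 toward n = 1.593: a half-wave phase shift.
The two reflections carry the same phase change, so no net offset.
For bright reflection here: 2 n t = m λ.
λ = 2 n t / m. The fourth-longest wavelength is m = 4: λ = 2 × 1.513 × 519 / 4.00 = 393 nm.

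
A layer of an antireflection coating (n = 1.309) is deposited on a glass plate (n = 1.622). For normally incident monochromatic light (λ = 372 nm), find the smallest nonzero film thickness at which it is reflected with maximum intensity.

Top surface (1.0 → 1.309): reflection off a higher-index medium gives a half-wave phase shift.
Bottom surface (1.309 → 1.622): reflection off a higher-index medium gives a half-wave phase shift.
Net: no relative phase inversion (both shifts match).
So the condition for constructive reflection is 2 n t = m λ.
Minimum nonzero at m = 1: t = λ / (2 n) = 372 / (2 × 1.309) = 142 nm.

142 nm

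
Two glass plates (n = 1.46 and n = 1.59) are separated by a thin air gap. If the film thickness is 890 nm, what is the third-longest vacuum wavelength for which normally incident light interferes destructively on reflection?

593 nm

Top surface (1.46 → 1.0): reflection off a lower-index medium gives no phase shift.
Ray reflecting at the bottom interface goes from n = 1.0 toward n = 1.59: a half-wave phase shift.
The two reflections differ by half a wavelength.
With one net inversion, destructive interference in reflection requires 2 n t = m λ.
λ = 2 n t / m. The third-longest wavelength is m = 3: λ = 2 × 1.0 × 890 / 3.00 = 593 nm.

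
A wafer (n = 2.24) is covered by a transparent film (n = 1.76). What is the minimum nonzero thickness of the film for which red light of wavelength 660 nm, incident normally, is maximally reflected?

188 nm

At the upper boundary (n = 1.0 to n = 1.76) the reflected ray undergoes a half-wave phase shift.
At the lower boundary (n = 1.76 to n = 2.24) the reflected ray undergoes a half-wave phase shift.
Zero or two π shifts → no net half-wave offset.
So the condition for constructive reflection is 2 n t = m λ.
Minimum nonzero at m = 1: t = λ / (2 n) = 660 / (2 × 1.76) = 188 nm.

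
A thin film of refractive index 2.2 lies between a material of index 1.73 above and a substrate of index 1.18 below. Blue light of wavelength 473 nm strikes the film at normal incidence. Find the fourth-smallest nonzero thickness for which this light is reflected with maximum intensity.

376 nm

Top surface (1.73 → 2.2): reflection off a higher-index medium gives a half-wave phase shift.
At the lower boundary (n = 2.2 to n = 1.18) the reflected ray undergoes no phase shift.
Net: one phase inversion between the two reflected rays.
So the condition for constructive reflection is 2 n t = (m + ½) λ.
The fourth-smallest nonzero thickness corresponds to m = 3: t = (m + ½) λ / (2 n) = 3.50 × 473 / (2 × 2.2) = 376 nm.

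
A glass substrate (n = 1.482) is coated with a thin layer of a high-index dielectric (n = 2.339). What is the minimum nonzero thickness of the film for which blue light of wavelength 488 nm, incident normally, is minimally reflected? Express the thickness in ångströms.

Top surface (1.0 → 2.339): reflection off a higher-index medium gives a half-wave phase shift.
Ray reflecting at the bottom interface goes from n = 2.339 toward n = 1.482: no phase shift.
Exactly one π shift → a net half-wave offset.
With one net inversion, destructive interference in reflection requires 2 n t = m λ.
Minimum nonzero at m = 1: t = λ / (2 n) = 488 / (2 × 2.339) = 104 nm.

1043 Å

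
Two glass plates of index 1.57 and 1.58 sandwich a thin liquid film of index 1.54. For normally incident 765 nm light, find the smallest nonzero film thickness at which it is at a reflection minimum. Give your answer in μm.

0.248 μm

Top surface (1.57 → 1.54): reflection off a lower-index medium gives no phase shift.
Bottom surface (1.54 → 1.58): reflection off a higher-index medium gives a half-wave phase shift.
Exactly one π shift → a net half-wave offset.
For weak reflection here: 2 n t = m λ.
Minimum nonzero at m = 1: t = λ / (2 n) = 765 / (2 × 1.54) = 248 nm.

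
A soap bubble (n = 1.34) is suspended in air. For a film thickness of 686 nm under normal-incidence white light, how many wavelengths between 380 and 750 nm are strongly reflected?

At the upper boundary (n = 1.0 to n = 1.34) the reflected ray undergoes a half-wave phase shift.
At the lower boundary (n = 1.34 to n = 1.0) the reflected ray undergoes no phase shift.
The two reflections differ by half a wavelength.
So the condition for constructive reflection is 2 n t = (m + ½) λ.
λ = 2 n t / (m + ½) = 1838 / (m + ½) nm.
m=1: 1226 nm (IR); m=2: 735 nm (visible); m=3: 525 nm (visible); m=4: 409 nm (visible); m=5: 334 nm (UV).

3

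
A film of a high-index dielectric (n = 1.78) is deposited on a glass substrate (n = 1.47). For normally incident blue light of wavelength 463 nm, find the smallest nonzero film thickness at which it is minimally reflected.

130 nm

Ray reflecting at the top interface goes from n = 1.0 toward n = 1.78: a half-wave phase shift.
Ray reflecting at the bottom interface goes from n = 1.78 toward n = 1.47: no phase shift.
Net: one phase inversion between the two reflected rays.
For dark reflection here: 2 n t = m λ.
Minimum nonzero at m = 1: t = λ / (2 n) = 463 / (2 × 1.78) = 130 nm.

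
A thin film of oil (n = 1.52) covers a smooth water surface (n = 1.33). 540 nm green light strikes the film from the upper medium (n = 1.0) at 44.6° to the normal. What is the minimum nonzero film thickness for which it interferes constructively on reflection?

100 nm

Top surface (1.0 → 1.52): reflection off a higher-index medium gives a half-wave phase shift.
Bottom surface (1.52 → 1.33): reflection off a lower-index medium gives no phase shift.
Exactly one π shift → a net half-wave offset.
With one net inversion, constructive interference in reflection requires 2 n t cos θ_r = (m + ½) λ.
Snell's law: 1.0 sin 44.6° = 1.52 sin θ_r → sin θ_r = 0.462, cos θ_r = 0.887.
Minimum at m = 0: t = λ / (4 n cos θ_r) = 540 / (4 × 1.52 × 0.887) = 100 nm.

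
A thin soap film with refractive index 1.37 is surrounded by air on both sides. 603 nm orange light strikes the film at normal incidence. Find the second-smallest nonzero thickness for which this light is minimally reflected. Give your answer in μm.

Ray reflecting at the top interface goes from n = 1.0 toward n = 1.37: a half-wave phase shift.
Ray reflecting at the bottom interface goes from n = 1.37 toward n = 1.0: no phase shift.
Exactly one π shift → a net half-wave offset.
With one net inversion, destructive interference in reflection requires 2 n t = m λ.
The second-smallest nonzero thickness corresponds to m = 2: t = m λ / (2 n) = 2.00 × 603 / (2 × 1.37) = 440 nm.

0.440 μm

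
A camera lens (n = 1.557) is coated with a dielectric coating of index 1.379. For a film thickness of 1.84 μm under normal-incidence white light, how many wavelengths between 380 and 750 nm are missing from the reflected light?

6

Top surface (1.0 → 1.379): reflection off a higher-index medium gives a half-wave phase shift.
At the lower boundary (n = 1.379 to n = 1.557) the reflected ray undergoes a half-wave phase shift.
Net: no relative phase inversion (both shifts match).
With no net inversion, destructive interference in reflection requires 2 n t = (m + ½) λ.
λ = 2 n t / (m + ½) = 5075 / (m + ½) nm.
m=6: 781 nm (IR); m=7: 677 nm (visible); m=8: 597 nm (visible); m=9: 534 nm (visible); m=10: 483 nm (visible); m=11: 441 nm (visible); m=12: 406 nm (visible); m=13: 376 nm (UV).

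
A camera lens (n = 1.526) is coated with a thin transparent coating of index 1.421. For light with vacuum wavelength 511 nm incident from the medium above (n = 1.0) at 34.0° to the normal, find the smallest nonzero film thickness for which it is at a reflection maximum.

196 nm

Top surface (1.0 → 1.421): reflection off a higher-index medium gives a half-wave phase shift.
Ray reflecting at the bottom interface goes from n = 1.421 toward n = 1.526: a half-wave phase shift.
Net: no relative phase inversion (both shifts match).
With no net inversion, constructive interference in reflection requires 2 n t cos θ_r = m λ.
Snell's law: 1.0 sin 34.0° = 1.421 sin θ_r → sin θ_r = 0.394, cos θ_r = 0.919.
Minimum nonzero at m = 1: t = λ / (2 n cos θ_r) = 511 / (2 × 1.421 × 0.919) = 196 nm.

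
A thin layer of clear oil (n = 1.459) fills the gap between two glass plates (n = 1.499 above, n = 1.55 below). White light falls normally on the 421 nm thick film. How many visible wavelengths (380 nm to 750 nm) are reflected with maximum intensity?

1

Top surface (1.499 → 1.459): reflection off a lower-index medium gives no phase shift.
Bottom surface (1.459 → 1.55): reflection off a higher-index medium gives a half-wave phase shift.
Exactly one π shift → a net half-wave offset.
So the condition for constructive reflection is 2 n t = (m + ½) λ.
λ = 2 n t / (m + ½) = 1228 / (m + ½) nm.
m=1: 819 nm (IR); m=2: 491 nm (visible); m=3: 351 nm (UV).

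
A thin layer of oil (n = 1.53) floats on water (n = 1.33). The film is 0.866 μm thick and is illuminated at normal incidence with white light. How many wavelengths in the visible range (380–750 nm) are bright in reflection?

Top surface (1.0 → 1.53): reflection off a higher-index medium gives a half-wave phase shift.
Bottom surface (1.53 → 1.33): reflection off a lower-index medium gives no phase shift.
Exactly one π shift → a net half-wave offset.
With one net inversion, constructive interference in reflection requires 2 n t = (m + ½) λ.
λ = 2 n t / (m + ½) = 2650 / (m + ½) nm.
m=3: 757 nm (IR); m=4: 589 nm (visible); m=5: 482 nm (visible); m=6: 408 nm (visible); m=7: 353 nm (UV).

3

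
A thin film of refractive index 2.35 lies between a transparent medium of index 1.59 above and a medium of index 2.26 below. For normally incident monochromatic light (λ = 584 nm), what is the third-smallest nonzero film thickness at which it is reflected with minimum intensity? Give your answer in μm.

0.373 μm

Ray reflecting at the top interface goes from n = 1.59 toward n = 2.35: a half-wave phase shift.
At the lower boundary (n = 2.35 to n = 2.26) the reflected ray undergoes no phase shift.
Exactly one π shift → a net half-wave offset.
So the condition for destructive reflection is 2 n t = m λ.
The third-smallest nonzero thickness corresponds to m = 3: t = m λ / (2 n) = 3.00 × 584 / (2 × 2.35) = 373 nm.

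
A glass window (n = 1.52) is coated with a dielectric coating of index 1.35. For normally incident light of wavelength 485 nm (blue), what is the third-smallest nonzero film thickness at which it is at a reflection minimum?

449 nm

At the upper boundary (n = 1.0 to n = 1.35) the reflected ray undergoes a half-wave phase shift.
At the lower boundary (n = 1.35 to n = 1.52) the reflected ray undergoes a half-wave phase shift.
The two reflections carry the same phase change, so no net offset.
So the condition for destructive reflection is 2 n t = (m + ½) λ.
The third-smallest nonzero thickness corresponds to m = 2: t = (m + ½) λ / (2 n) = 2.50 × 485 / (2 × 1.35) = 449 nm.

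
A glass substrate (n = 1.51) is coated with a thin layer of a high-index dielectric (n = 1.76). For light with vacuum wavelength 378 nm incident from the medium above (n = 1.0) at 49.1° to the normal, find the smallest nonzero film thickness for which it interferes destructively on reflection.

At the upper boundary (n = 1.0 to n = 1.76) the reflected ray undergoes a half-wave phase shift.
Ray reflecting at the bottom interface goes from n = 1.76 toward n = 1.51: no phase shift.
The two reflections differ by half a wavelength.
So the condition for destructive reflection is 2 n t cos θ_r = m λ.
Snell's law: 1.0 sin 49.1° = 1.76 sin θ_r → sin θ_r = 0.429, cos θ_r = 0.903.
Minimum nonzero at m = 1: t = λ / (2 n cos θ_r) = 378 / (2 × 1.76 × 0.903) = 119 nm.

119 nm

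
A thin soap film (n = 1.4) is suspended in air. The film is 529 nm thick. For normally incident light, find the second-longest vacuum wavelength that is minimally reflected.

741 nm

At the upper boundary (n = 1.0 to n = 1.4) the reflected ray undergoes a half-wave phase shift.
Ray reflecting at the bottom interface goes from n = 1.4 toward n = 1.0: no phase shift.
Net: one phase inversion between the two reflected rays.
So the condition for destructive reflection is 2 n t = m λ.
λ = 2 n t / m. The second-longest wavelength is m = 2: λ = 2 × 1.4 × 529 / 2.00 = 741 nm.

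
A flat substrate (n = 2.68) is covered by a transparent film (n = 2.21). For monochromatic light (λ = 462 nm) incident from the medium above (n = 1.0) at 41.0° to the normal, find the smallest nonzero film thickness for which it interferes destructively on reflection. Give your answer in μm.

At the upper boundary (n = 1.0 to n = 2.21) the reflected ray undergoes a half-wave phase shift.
Bottom surface (2.21 → 2.68): reflection off a higher-index medium gives a half-wave phase shift.
The two reflections carry the same phase change, so no net offset.
With no net inversion, destructive interference in reflection requires 2 n t cos θ_r = (m + ½) λ.
Snell's law: 1.0 sin 41.0° = 2.21 sin θ_r → sin θ_r = 0.297, cos θ_r = 0.955.
Minimum at m = 0: t = λ / (4 n cos θ_r) = 462 / (4 × 2.21 × 0.955) = 54.7 nm.

0.0547 μm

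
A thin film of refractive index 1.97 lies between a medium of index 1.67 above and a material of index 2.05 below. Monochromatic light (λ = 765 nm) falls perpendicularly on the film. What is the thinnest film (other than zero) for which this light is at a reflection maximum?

At the upper boundary (n = 1.67 to n = 1.97) the reflected ray undergoes a half-wave phase shift.
Bottom surface (1.97 → 2.05): reflection off a higher-index medium gives a half-wave phase shift.
The two reflections carry the same phase change, so no net offset.
So the condition for constructive reflection is 2 n t = m λ.
Minimum nonzero at m = 1: t = λ / (2 n) = 765 / (2 × 1.97) = 194 nm.

194 nm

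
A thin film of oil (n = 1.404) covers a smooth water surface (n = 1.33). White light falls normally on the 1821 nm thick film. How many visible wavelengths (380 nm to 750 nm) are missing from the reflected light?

7

Ray reflecting at the top interface goes from n = 1.0 toward n = 1.404: a half-wave phase shift.
Bottom surface (1.404 → 1.33): reflection off a lower-index medium gives no phase shift.
Exactly one π shift → a net half-wave offset.
With one net inversion, destructive interference in reflection requires 2 n t = m λ.
λ = 2 n t / m = 5113 / m nm.
m=6: 852 nm (IR); m=7: 730 nm (visible); m=8: 639 nm (visible); m=9: 568 nm (visible); m=10: 511 nm (visible); m=11: 465 nm (visible); m=12: 426 nm (visible); m=13: 393 nm (visible); m=14: 365 nm (UV).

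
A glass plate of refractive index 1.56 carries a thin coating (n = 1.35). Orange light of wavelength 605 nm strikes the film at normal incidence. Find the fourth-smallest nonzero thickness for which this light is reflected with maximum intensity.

896 nm

Ray reflecting at the top interface goes from n = 1.0 toward n = 1.35: a half-wave phase shift.
Bottom surface (1.35 → 1.56): reflection off a higher-index medium gives a half-wave phase shift.
Net: no relative phase inversion (both shifts match).
So the condition for constructive reflection is 2 n t = m λ.
The fourth-smallest nonzero thickness corresponds to m = 4: t = m λ / (2 n) = 4.00 × 605 / (2 × 1.35) = 896 nm.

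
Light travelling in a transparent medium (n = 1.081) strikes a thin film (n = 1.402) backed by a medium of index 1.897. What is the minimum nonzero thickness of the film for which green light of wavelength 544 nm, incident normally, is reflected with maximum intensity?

Ray reflecting at the top interface goes from n = 1.081 toward n = 1.402: a half-wave phase shift.
Bottom surface (1.402 → 1.897): reflection off a higher-index medium gives a half-wave phase shift.
The two reflections carry the same phase change, so no net offset.
For strong reflection here: 2 n t = m λ.
Minimum nonzero at m = 1: t = λ / (2 n) = 544 / (2 × 1.402) = 194 nm.

194 nm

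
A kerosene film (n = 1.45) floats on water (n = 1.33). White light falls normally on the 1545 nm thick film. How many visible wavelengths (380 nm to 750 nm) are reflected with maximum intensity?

At the upper boundary (n = 1.0 to n = 1.45) the reflected ray undergoes a half-wave phase shift.
Bottom surface (1.45 → 1.33): reflection off a lower-index medium gives no phase shift.
The two reflections differ by half a wavelength.
For strong reflection here: 2 n t = (m + ½) λ.
λ = 2 n t / (m + ½) = 4481 / (m + ½) nm.
m=5: 815 nm (IR); m=6: 689 nm (visible); m=7: 597 nm (visible); m=8: 527 nm (visible); m=9: 472 nm (visible); m=10: 427 nm (visible); m=11: 390 nm (visible); m=12: 358 nm (UV).

6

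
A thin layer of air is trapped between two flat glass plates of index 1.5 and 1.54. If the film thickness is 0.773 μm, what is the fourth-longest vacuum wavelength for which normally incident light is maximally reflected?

442 nm

Top surface (1.5 → 1.0): reflection off a lower-index medium gives no phase shift.
Ray reflecting at the bottom interface goes from n = 1.0 toward n = 1.54: a half-wave phase shift.
Exactly one π shift → a net half-wave offset.
So the condition for constructive reflection is 2 n t = (m + ½) λ.
λ = 2 n t / (m + ½). The fourth-longest wavelength is m = 3: λ = 2 × 1.0 × 773 / 3.50 = 442 nm.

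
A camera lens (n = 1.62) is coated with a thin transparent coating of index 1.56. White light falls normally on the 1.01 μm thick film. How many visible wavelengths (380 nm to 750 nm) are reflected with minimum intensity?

At the upper boundary (n = 1.0 to n = 1.56) the reflected ray undergoes a half-wave phase shift.
Bottom surface (1.56 → 1.62): reflection off a higher-index medium gives a half-wave phase shift.
The two reflections carry the same phase change, so no net offset.
With no net inversion, destructive interference in reflection requires 2 n t = (m + ½) λ.
λ = 2 n t / (m + ½) = 3151 / (m + ½) nm.
m=3: 900 nm (IR); m=4: 700 nm (visible); m=5: 573 nm (visible); m=6: 485 nm (visible); m=7: 420 nm (visible); m=8: 371 nm (UV).

4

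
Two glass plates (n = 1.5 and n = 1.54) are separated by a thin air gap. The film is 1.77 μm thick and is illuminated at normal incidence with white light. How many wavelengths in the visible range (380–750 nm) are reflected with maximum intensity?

4

At the upper boundary (n = 1.5 to n = 1.0) the reflected ray undergoes no phase shift.
Ray reflecting at the bottom interface goes from n = 1.0 toward n = 1.54: a half-wave phase shift.
Net: one phase inversion between the two reflected rays.
So the condition for constructive reflection is 2 n t = (m + ½) λ.
λ = 2 n t / (m + ½) = 3540 / (m + ½) nm.
m=4: 787 nm (IR); m=5: 644 nm (visible); m=6: 545 nm (visible); m=7: 472 nm (visible); m=8: 416 nm (visible); m=9: 373 nm (UV).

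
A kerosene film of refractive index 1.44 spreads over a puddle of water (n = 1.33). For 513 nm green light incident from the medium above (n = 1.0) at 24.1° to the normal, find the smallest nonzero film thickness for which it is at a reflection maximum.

92.9 nm

Top surface (1.0 → 1.44): reflection off a higher-index medium gives a half-wave phase shift.
Ray reflecting at the bottom interface goes from n = 1.44 toward n = 1.33: no phase shift.
Exactly one π shift → a net half-wave offset.
With one net inversion, constructive interference in reflection requires 2 n t cos θ_r = (m + ½) λ.
Snell's law: 1.0 sin 24.1° = 1.44 sin θ_r → sin θ_r = 0.284, cos θ_r = 0.959.
Minimum at m = 0: t = λ / (4 n cos θ_r) = 513 / (4 × 1.44 × 0.959) = 92.9 nm.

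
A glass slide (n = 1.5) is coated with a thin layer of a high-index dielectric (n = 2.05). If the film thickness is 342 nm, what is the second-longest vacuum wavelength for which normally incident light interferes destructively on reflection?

Top surface (1.0 → 2.05): reflection off a higher-index medium gives a half-wave phase shift.
Ray reflecting at the bottom interface goes from n = 2.05 toward n = 1.5: no phase shift.
Net: one phase inversion between the two reflected rays.
So the condition for destructive reflection is 2 n t = m λ.
λ = 2 n t / m. The second-longest wavelength is m = 2: λ = 2 × 2.05 × 342 / 2.00 = 701 nm.

701 nm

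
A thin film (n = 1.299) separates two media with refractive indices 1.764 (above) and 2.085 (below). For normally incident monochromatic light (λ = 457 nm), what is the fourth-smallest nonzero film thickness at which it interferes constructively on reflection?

At the upper boundary (n = 1.764 to n = 1.299) the reflected ray undergoes no phase shift.
Bottom surface (1.299 → 2.085): reflection off a higher-index medium gives a half-wave phase shift.
Net: one phase inversion between the two reflected rays.
So the condition for constructive reflection is 2 n t = (m + ½) λ.
The fourth-smallest nonzero thickness corresponds to m = 3: t = (m + ½) λ / (2 n) = 3.50 × 457 / (2 × 1.299) = 616 nm.

616 nm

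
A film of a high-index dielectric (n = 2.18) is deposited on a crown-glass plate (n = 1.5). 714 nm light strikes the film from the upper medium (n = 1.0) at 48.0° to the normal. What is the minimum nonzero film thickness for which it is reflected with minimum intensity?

174 nm

Top surface (1.0 → 2.18): reflection off a higher-index medium gives a half-wave phase shift.
Ray reflecting at the bottom interface goes from n = 2.18 toward n = 1.5: no phase shift.
Net: one phase inversion between the two reflected rays.
With one net inversion, destructive interference in reflection requires 2 n t cos θ_r = m λ.
Snell's law: 1.0 sin 48.0° = 2.18 sin θ_r → sin θ_r = 0.341, cos θ_r = 0.940.
Minimum nonzero at m = 1: t = λ / (2 n cos θ_r) = 714 / (2 × 2.18 × 0.940) = 174 nm.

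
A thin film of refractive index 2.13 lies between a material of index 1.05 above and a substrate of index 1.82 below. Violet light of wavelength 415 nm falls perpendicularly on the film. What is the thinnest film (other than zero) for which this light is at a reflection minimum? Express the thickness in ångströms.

974 Å

At the upper boundary (n = 1.05 to n = 2.13) the reflected ray undergoes a half-wave phase shift.
At the lower boundary (n = 2.13 to n = 1.82) the reflected ray undergoes no phase shift.
Net: one phase inversion between the two reflected rays.
So the condition for destructive reflection is 2 n t = m λ.
Minimum nonzero at m = 1: t = λ / (2 n) = 415 / (2 × 2.13) = 97.4 nm.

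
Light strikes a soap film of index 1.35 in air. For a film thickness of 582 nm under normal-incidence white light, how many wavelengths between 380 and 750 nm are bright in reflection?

2

Ray reflecting at the top interface goes from n = 1.0 toward n = 1.35: a half-wave phase shift.
Ray reflecting at the bottom interface goes from n = 1.35 toward n = 1.0: no phase shift.
The two reflections differ by half a wavelength.
So the condition for constructive reflection is 2 n t = (m + ½) λ.
λ = 2 n t / (m + ½) = 1571 / (m + ½) nm.
m=1: 1048 nm (IR); m=2: 629 nm (visible); m=3: 449 nm (visible); m=4: 349 nm (UV).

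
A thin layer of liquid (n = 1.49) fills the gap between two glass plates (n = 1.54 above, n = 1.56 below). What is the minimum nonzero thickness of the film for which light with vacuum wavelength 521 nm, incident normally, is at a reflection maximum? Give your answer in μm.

0.0874 μm

Top surface (1.54 → 1.49): reflection off a lower-index medium gives no phase shift.
At the lower boundary (n = 1.49 to n = 1.56) the reflected ray undergoes a half-wave phase shift.
Net: one phase inversion between the two reflected rays.
So the condition for constructive reflection is 2 n t = (m + ½) λ.
Minimum at m = 0: t = λ / (4 n) = 521 / (4 × 1.49) = 87.4 nm.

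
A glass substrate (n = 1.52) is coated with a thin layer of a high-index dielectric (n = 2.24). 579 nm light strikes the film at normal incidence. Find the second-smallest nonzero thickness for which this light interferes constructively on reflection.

194 nm

At the upper boundary (n = 1.0 to n = 2.24) the reflected ray undergoes a half-wave phase shift.
Bottom surface (2.24 → 1.52): reflection off a lower-index medium gives no phase shift.
Exactly one π shift → a net half-wave offset.
With one net inversion, constructive interference in reflection requires 2 n t = (m + ½) λ.
The second-smallest nonzero thickness corresponds to m = 1: t = (m + ½) λ / (2 n) = 1.50 × 579 / (2 × 2.24) = 194 nm.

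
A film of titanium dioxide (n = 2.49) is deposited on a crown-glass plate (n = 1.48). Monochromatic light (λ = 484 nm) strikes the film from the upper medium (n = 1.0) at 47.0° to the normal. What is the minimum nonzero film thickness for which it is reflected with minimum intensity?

102 nm

Ray reflecting at the top interface goes from n = 1.0 toward n = 2.49: a half-wave phase shift.
Ray reflecting at the bottom interface goes from n = 2.49 toward n = 1.48: no phase shift.
The two reflections differ by half a wavelength.
So the condition for destructive reflection is 2 n t cos θ_r = m λ.
Snell's law: 1.0 sin 47.0° = 2.49 sin θ_r → sin θ_r = 0.294, cos θ_r = 0.956.
Minimum nonzero at m = 1: t = λ / (2 n cos θ_r) = 484 / (2 × 2.49 × 0.956) = 102 nm.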